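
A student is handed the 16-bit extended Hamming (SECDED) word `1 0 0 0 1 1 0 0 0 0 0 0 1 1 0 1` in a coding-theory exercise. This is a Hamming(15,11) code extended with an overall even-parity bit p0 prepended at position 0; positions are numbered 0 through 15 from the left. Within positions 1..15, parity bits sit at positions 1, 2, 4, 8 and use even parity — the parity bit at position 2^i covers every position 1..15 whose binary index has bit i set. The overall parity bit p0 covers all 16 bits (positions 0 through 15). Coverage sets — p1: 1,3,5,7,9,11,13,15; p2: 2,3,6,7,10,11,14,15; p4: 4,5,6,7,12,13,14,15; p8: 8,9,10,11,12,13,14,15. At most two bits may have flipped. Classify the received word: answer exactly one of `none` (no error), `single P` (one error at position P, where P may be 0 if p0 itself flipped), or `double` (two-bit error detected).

s1: b1⊕b3⊕b5⊕b7⊕b9⊕b11⊕b13⊕b15 = 0⊕0⊕1⊕0⊕0⊕0⊕1⊕1 = 1
s2: b2⊕b3⊕b6⊕b7⊕b10⊕b11⊕b14⊕b15 = 0⊕0⊕0⊕0⊕0⊕0⊕0⊕1 = 1
s4: b4⊕b5⊕b6⊕b7⊕b12⊕b13⊕b14⊕b15 = 1⊕1⊕0⊕0⊕1⊕1⊕0⊕1 = 1
s8: b8⊕b9⊕b10⊕b11⊕b12⊕b13⊕b14⊕b15 = 0⊕0⊕0⊕0⊕1⊕1⊕0⊕1 = 1
Syndrome (s8...s1) = 1111 → position 15.
Overall parity (XOR of all 16 bits, including p0): 1⊕0⊕0⊕0⊕1⊕1⊕0⊕0⊕0⊕0⊕0⊕0⊕1⊕1⊕0⊕1 = 0
Overall=0, syndrome position=15 → double-bit error detected (uncorrectable).

double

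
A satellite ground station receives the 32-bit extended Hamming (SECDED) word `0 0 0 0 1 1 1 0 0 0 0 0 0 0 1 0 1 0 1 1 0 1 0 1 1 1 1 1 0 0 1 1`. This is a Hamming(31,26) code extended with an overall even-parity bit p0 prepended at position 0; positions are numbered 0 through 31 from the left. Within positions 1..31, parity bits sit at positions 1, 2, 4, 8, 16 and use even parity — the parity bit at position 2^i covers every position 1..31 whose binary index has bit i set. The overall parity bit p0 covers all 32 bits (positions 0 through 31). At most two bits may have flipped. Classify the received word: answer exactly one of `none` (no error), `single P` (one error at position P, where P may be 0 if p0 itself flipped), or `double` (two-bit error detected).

s1: b1⊕b3⊕b5⊕b7⊕b9⊕b11⊕b13⊕b15⊕b17⊕b19⊕b21⊕b23⊕b25⊕b27⊕b29⊕b31 = 0⊕0⊕1⊕0⊕0⊕0⊕0⊕0⊕0⊕1⊕1⊕1⊕1⊕1⊕0⊕1 = 1
s2: b2⊕b3⊕b6⊕b7⊕b10⊕b11⊕b14⊕b15⊕b18⊕b19⊕b22⊕b23⊕b26⊕b27⊕b30⊕b31 = 0⊕0⊕1⊕0⊕0⊕0⊕1⊕0⊕1⊕1⊕0⊕1⊕1⊕1⊕1⊕1 = 1
s4: b4⊕b5⊕b6⊕b7⊕b12⊕b13⊕b14⊕b15⊕b20⊕b21⊕b22⊕b23⊕b28⊕b29⊕b30⊕b31 = 1⊕1⊕1⊕0⊕0⊕0⊕1⊕0⊕0⊕1⊕0⊕1⊕0⊕0⊕1⊕1 = 0
s8: b8⊕b9⊕b10⊕b11⊕b12⊕b13⊕b14⊕b15⊕b24⊕b25⊕b26⊕b27⊕b28⊕b29⊕b30⊕b31 = 0⊕0⊕0⊕0⊕0⊕0⊕1⊕0⊕1⊕1⊕1⊕1⊕0⊕0⊕1⊕1 = 1
s16: b16⊕b17⊕b18⊕b19⊕b20⊕b21⊕b22⊕b23⊕b24⊕b25⊕b26⊕b27⊕b28⊕b29⊕b30⊕b31 = 1⊕0⊕1⊕1⊕0⊕1⊕0⊕1⊕1⊕1⊕1⊕1⊕0⊕0⊕1⊕1 = 1
Syndrome (s16...s1) = 11011 → position 27.
Overall parity (XOR of all 32 bits, including p0): 0⊕0⊕0⊕0⊕1⊕1⊕1⊕0⊕0⊕0⊕0⊕0⊕0⊕0⊕1⊕0⊕1⊕0⊕1⊕1⊕0⊕1⊕0⊕1⊕1⊕1⊕1⊕1⊕0⊕0⊕1⊕1 = 1
Overall=1, syndrome position=27 → single-bit error at position 27.

single 27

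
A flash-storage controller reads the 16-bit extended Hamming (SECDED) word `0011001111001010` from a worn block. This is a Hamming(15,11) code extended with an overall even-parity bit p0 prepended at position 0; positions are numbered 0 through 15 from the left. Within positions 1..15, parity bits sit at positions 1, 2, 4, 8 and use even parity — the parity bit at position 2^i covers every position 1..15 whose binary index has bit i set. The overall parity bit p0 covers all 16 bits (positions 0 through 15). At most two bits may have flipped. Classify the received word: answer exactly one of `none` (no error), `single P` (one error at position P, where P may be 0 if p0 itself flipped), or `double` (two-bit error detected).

double

s1: b1⊕b3⊕b5⊕b7⊕b9⊕b11⊕b13⊕b15 = 0⊕1⊕0⊕1⊕1⊕0⊕0⊕0 = 1
s2: b2⊕b3⊕b6⊕b7⊕b10⊕b11⊕b14⊕b15 = 1⊕1⊕1⊕1⊕0⊕0⊕1⊕0 = 1
s4: b4⊕b5⊕b6⊕b7⊕b12⊕b13⊕b14⊕b15 = 0⊕0⊕1⊕1⊕1⊕0⊕1⊕0 = 0
s8: b8⊕b9⊕b10⊕b11⊕b12⊕b13⊕b14⊕b15 = 1⊕1⊕0⊕0⊕1⊕0⊕1⊕0 = 0
Syndrome (s8...s1) = 0011 → position 3.
Overall parity (XOR of all 16 bits, including p0): 0⊕0⊕1⊕1⊕0⊕0⊕1⊕1⊕1⊕1⊕0⊕0⊕1⊕0⊕1⊕0 = 0
Overall=0, syndrome position=3 → double-bit error detected (uncorrectable).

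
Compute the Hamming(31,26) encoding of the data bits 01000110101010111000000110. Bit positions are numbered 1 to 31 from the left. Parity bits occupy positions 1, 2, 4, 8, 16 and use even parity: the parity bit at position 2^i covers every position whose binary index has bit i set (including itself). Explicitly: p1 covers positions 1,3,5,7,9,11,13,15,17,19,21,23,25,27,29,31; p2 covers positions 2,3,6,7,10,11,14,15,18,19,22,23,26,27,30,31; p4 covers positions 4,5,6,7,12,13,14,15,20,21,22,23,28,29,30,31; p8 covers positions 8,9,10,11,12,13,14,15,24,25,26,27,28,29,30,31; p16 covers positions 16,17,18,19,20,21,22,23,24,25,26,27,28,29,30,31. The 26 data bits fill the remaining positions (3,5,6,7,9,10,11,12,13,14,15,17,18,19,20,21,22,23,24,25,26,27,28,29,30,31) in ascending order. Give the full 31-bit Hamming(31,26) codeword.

Place data bits at non-power-of-two positions: b3=0, b5=1, b6=0, b7=0, b9=0, b10=1, b11=1, b12=0, b13=1, b14=0, b15=1, b17=0, b18=1, b19=0, b20=1, b21=1, b22=1, b23=0, b24=0, b25=0, b26=0, b27=0, b28=0, b29=1, b30=1, b31=0.
p1 = XOR of data positions {3,5,7,9,11,13,15,17,19,21,23,25,27,29,31} = 0⊕1⊕0⊕0⊕1⊕1⊕1⊕0⊕0⊕1⊕0⊕0⊕0⊕1⊕0 = 0
p2 = XOR of data positions {3,6,7,10,11,14,15,18,19,22,23,26,27,30,31} = 0⊕0⊕0⊕1⊕1⊕0⊕1⊕1⊕0⊕1⊕0⊕0⊕0⊕1⊕0 = 0
p4 = XOR of data positions {5,6,7,12,13,14,15,20,21,22,23,28,29,30,31} = 1⊕0⊕0⊕0⊕1⊕0⊕1⊕1⊕1⊕1⊕0⊕0⊕1⊕1⊕0 = 0
p8 = XOR of data positions {9,10,11,12,13,14,15,24,25,26,27,28,29,30,31} = 0⊕1⊕1⊕0⊕1⊕0⊕1⊕0⊕0⊕0⊕0⊕0⊕1⊕1⊕0 = 0
p16 = XOR of data positions {17,18,19,20,21,22,23,24,25,26,27,28,29,30,31} = 0⊕1⊕0⊕1⊕1⊕1⊕0⊕0⊕0⊕0⊕0⊕0⊕1⊕1⊕0 = 0
Codeword b1..b31 = 0000100001101010010111000000110

0000100001101010010111000000110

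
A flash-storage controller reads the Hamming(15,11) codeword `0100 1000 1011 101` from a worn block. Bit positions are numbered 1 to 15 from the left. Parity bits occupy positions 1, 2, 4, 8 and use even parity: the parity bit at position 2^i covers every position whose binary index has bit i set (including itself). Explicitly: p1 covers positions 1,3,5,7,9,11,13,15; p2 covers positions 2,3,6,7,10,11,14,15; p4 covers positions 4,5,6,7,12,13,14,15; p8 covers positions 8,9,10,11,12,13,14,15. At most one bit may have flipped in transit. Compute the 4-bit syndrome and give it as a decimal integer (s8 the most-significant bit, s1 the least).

s1: b1⊕b3⊕b5⊕b7⊕b9⊕b11⊕b13⊕b15 = 0⊕0⊕1⊕0⊕1⊕1⊕1⊕1 = 1
s2: b2⊕b3⊕b6⊕b7⊕b10⊕b11⊕b14⊕b15 = 1⊕0⊕0⊕0⊕0⊕1⊕0⊕1 = 1
s4: b4⊕b5⊕b6⊕b7⊕b12⊕b13⊕b14⊕b15 = 0⊕1⊕0⊕0⊕1⊕1⊕0⊕1 = 0
s8: b8⊕b9⊕b10⊕b11⊕b12⊕b13⊕b14⊕b15 = 0⊕1⊕0⊕1⊕1⊕1⊕0⊕1 = 1
Syndrome (s8...s1) = 1011 → position 11.

11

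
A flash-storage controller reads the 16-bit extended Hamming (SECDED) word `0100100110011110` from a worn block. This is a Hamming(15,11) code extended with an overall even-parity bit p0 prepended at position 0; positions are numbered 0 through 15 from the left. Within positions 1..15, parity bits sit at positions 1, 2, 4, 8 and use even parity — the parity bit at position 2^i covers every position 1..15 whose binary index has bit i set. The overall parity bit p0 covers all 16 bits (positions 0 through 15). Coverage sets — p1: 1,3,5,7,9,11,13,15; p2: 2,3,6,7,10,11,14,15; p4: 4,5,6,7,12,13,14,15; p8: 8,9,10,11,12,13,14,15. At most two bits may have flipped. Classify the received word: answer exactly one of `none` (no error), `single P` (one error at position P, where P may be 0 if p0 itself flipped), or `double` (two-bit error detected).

double

s1: b1⊕b3⊕b5⊕b7⊕b9⊕b11⊕b13⊕b15 = 1⊕0⊕0⊕1⊕0⊕1⊕1⊕0 = 0
s2: b2⊕b3⊕b6⊕b7⊕b10⊕b11⊕b14⊕b15 = 0⊕0⊕0⊕1⊕0⊕1⊕1⊕0 = 1
s4: b4⊕b5⊕b6⊕b7⊕b12⊕b13⊕b14⊕b15 = 1⊕0⊕0⊕1⊕1⊕1⊕1⊕0 = 1
s8: b8⊕b9⊕b10⊕b11⊕b12⊕b13⊕b14⊕b15 = 1⊕0⊕0⊕1⊕1⊕1⊕1⊕0 = 1
Syndrome (s8...s1) = 1110 → position 14.
Overall parity (XOR of all 16 bits, including p0): 0⊕1⊕0⊕0⊕1⊕0⊕0⊕1⊕1⊕0⊕0⊕1⊕1⊕1⊕1⊕0 = 0
Overall=0, syndrome position=14 → double-bit error detected (uncorrectable).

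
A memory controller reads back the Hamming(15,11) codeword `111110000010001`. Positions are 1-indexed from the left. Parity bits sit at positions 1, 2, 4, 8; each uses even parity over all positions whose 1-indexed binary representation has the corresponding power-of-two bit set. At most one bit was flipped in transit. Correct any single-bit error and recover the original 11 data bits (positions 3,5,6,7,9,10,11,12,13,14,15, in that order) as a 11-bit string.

10000010001

s1: b1⊕b3⊕b5⊕b7⊕b9⊕b11⊕b13⊕b15 = 1⊕1⊕1⊕0⊕0⊕1⊕0⊕1 = 1
s2: b2⊕b3⊕b6⊕b7⊕b10⊕b11⊕b14⊕b15 = 1⊕1⊕0⊕0⊕0⊕1⊕0⊕1 = 0
s4: b4⊕b5⊕b6⊕b7⊕b12⊕b13⊕b14⊕b15 = 1⊕1⊕0⊕0⊕0⊕0⊕0⊕1 = 1
s8: b8⊕b9⊕b10⊕b11⊕b12⊕b13⊕b14⊕b15 = 0⊕0⊕0⊕1⊕0⊕0⊕0⊕1 = 0
Syndrome (s8...s1) = 0101 → position 5.
Flip bit 5: corrected codeword = 111100000010001
Data bits at positions 3,5,6,7,9,10,11,12,13,14,15: 10000010001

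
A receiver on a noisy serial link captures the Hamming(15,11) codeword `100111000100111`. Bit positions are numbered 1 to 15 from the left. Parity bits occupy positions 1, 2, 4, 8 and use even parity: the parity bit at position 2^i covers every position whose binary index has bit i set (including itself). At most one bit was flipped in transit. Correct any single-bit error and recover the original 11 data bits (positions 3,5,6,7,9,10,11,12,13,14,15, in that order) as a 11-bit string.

01100100111

s1: b1⊕b3⊕b5⊕b7⊕b9⊕b11⊕b13⊕b15 = 1⊕0⊕1⊕0⊕0⊕0⊕1⊕1 = 0
s2: b2⊕b3⊕b6⊕b7⊕b10⊕b11⊕b14⊕b15 = 0⊕0⊕1⊕0⊕1⊕0⊕1⊕1 = 0
s4: b4⊕b5⊕b6⊕b7⊕b12⊕b13⊕b14⊕b15 = 1⊕1⊕1⊕0⊕0⊕1⊕1⊕1 = 0
s8: b8⊕b9⊕b10⊕b11⊕b12⊕b13⊕b14⊕b15 = 0⊕0⊕1⊕0⊕0⊕1⊕1⊕1 = 0
Syndrome (s8...s1) = 0000 → position 0 (no error).
No correction needed.
Data bits at positions 3,5,6,7,9,10,11,12,13,14,15: 01100100111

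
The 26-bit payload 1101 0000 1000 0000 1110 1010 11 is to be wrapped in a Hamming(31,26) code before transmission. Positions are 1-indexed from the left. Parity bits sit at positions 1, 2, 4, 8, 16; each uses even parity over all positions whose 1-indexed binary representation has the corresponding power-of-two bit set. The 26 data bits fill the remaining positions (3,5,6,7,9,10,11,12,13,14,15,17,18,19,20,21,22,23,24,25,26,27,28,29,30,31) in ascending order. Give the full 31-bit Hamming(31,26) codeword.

0110101000001001000001110101011

Place data bits at non-power-of-two positions: b3=1, b5=1, b6=0, b7=1, b9=0, b10=0, b11=0, b12=0, b13=1, b14=0, b15=0, b17=0, b18=0, b19=0, b20=0, b21=0, b22=1, b23=1, b24=1, b25=0, b26=1, b27=0, b28=1, b29=0, b30=1, b31=1.
p1 = XOR of data positions {3,5,7,9,11,13,15,17,19,21,23,25,27,29,31} = 1⊕1⊕1⊕0⊕0⊕1⊕0⊕0⊕0⊕0⊕1⊕0⊕0⊕0⊕1 = 0
p2 = XOR of data positions {3,6,7,10,11,14,15,18,19,22,23,26,27,30,31} = 1⊕0⊕1⊕0⊕0⊕0⊕0⊕0⊕0⊕1⊕1⊕1⊕0⊕1⊕1 = 1
p4 = XOR of data positions {5,6,7,12,13,14,15,20,21,22,23,28,29,30,31} = 1⊕0⊕1⊕0⊕1⊕0⊕0⊕0⊕0⊕1⊕1⊕1⊕0⊕1⊕1 = 0
p8 = XOR of data positions {9,10,11,12,13,14,15,24,25,26,27,28,29,30,31} = 0⊕0⊕0⊕0⊕1⊕0⊕0⊕1⊕0⊕1⊕0⊕1⊕0⊕1⊕1 = 0
p16 = XOR of data positions {17,18,19,20,21,22,23,24,25,26,27,28,29,30,31} = 0⊕0⊕0⊕0⊕0⊕1⊕1⊕1⊕0⊕1⊕0⊕1⊕0⊕1⊕1 = 1
Codeword b1..b31 = 0110101000001001000001110101011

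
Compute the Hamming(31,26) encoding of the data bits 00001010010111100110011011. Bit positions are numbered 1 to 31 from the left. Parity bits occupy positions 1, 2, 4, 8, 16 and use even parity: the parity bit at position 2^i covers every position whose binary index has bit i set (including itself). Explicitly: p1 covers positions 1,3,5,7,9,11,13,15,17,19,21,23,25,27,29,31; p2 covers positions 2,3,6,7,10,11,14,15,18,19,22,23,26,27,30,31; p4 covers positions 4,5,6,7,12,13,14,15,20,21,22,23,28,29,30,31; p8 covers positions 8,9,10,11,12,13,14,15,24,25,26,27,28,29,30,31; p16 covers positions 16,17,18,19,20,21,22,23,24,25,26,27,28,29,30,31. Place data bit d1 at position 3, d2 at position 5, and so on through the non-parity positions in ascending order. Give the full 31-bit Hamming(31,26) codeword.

Place data bits at non-power-of-two positions: b3=0, b5=0, b6=0, b7=0, b9=1, b10=0, b11=1, b12=0, b13=0, b14=1, b15=0, b17=1, b18=1, b19=1, b20=1, b21=0, b22=0, b23=1, b24=1, b25=0, b26=0, b27=1, b28=1, b29=0, b30=1, b31=1.
p1 = XOR of data positions {3,5,7,9,11,13,15,17,19,21,23,25,27,29,31} = 0⊕0⊕0⊕1⊕1⊕0⊕0⊕1⊕1⊕0⊕1⊕0⊕1⊕0⊕1 = 1
p2 = XOR of data positions {3,6,7,10,11,14,15,18,19,22,23,26,27,30,31} = 0⊕0⊕0⊕0⊕1⊕1⊕0⊕1⊕1⊕0⊕1⊕0⊕1⊕1⊕1 = 0
p4 = XOR of data positions {5,6,7,12,13,14,15,20,21,22,23,28,29,30,31} = 0⊕0⊕0⊕0⊕0⊕1⊕0⊕1⊕0⊕0⊕1⊕1⊕0⊕1⊕1 = 0
p8 = XOR of data positions {9,10,11,12,13,14,15,24,25,26,27,28,29,30,31} = 1⊕0⊕1⊕0⊕0⊕1⊕0⊕1⊕0⊕0⊕1⊕1⊕0⊕1⊕1 = 0
p16 = XOR of data positions {17,18,19,20,21,22,23,24,25,26,27,28,29,30,31} = 1⊕1⊕1⊕1⊕0⊕0⊕1⊕1⊕0⊕0⊕1⊕1⊕0⊕1⊕1 = 0
Codeword b1..b31 = 1000000010100100111100110011011

1000000010100100111100110011011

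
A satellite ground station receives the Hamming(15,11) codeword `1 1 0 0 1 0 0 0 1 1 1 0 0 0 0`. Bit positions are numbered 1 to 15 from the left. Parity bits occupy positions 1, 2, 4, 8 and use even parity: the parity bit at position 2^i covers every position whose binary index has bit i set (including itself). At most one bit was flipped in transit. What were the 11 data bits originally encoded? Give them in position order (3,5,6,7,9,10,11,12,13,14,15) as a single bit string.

01001110010

s1: b1⊕b3⊕b5⊕b7⊕b9⊕b11⊕b13⊕b15 = 1⊕0⊕1⊕0⊕1⊕1⊕0⊕0 = 0
s2: b2⊕b3⊕b6⊕b7⊕b10⊕b11⊕b14⊕b15 = 1⊕0⊕0⊕0⊕1⊕1⊕0⊕0 = 1
s4: b4⊕b5⊕b6⊕b7⊕b12⊕b13⊕b14⊕b15 = 0⊕1⊕0⊕0⊕0⊕0⊕0⊕0 = 1
s8: b8⊕b9⊕b10⊕b11⊕b12⊕b13⊕b14⊕b15 = 0⊕1⊕1⊕1⊕0⊕0⊕0⊕0 = 1
Syndrome (s8...s1) = 1110 → position 14.
Flip bit 14: corrected codeword = 110010001110010
Data bits at positions 3,5,6,7,9,10,11,12,13,14,15: 01001110010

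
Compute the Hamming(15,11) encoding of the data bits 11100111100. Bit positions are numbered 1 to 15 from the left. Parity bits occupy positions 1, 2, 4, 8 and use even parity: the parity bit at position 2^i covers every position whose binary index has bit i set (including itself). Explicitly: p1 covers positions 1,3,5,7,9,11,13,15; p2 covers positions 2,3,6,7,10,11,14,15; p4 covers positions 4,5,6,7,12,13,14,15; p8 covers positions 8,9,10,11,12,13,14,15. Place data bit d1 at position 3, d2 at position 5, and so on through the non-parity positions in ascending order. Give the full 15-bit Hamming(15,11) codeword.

Place data bits at non-power-of-two positions: b3=1, b5=1, b6=1, b7=0, b9=0, b10=1, b11=1, b12=1, b13=1, b14=0, b15=0.
p1 = XOR of data positions {3,5,7,9,11,13,15} = 1⊕1⊕0⊕0⊕1⊕1⊕0 = 0
p2 = XOR of data positions {3,6,7,10,11,14,15} = 1⊕1⊕0⊕1⊕1⊕0⊕0 = 0
p4 = XOR of data positions {5,6,7,12,13,14,15} = 1⊕1⊕0⊕1⊕1⊕0⊕0 = 0
p8 = XOR of data positions {9,10,11,12,13,14,15} = 0⊕1⊕1⊕1⊕1⊕0⊕0 = 0
Codeword b1..b15 = 001011000111100

001011000111100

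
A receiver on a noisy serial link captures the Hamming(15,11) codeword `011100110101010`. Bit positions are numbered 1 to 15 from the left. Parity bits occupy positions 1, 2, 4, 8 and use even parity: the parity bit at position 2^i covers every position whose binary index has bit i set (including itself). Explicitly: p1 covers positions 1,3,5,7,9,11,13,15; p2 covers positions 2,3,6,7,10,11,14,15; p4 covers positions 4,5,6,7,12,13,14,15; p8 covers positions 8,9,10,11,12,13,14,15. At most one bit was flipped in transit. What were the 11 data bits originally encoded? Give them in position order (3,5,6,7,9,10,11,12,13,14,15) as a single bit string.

10010101010

s1: b1⊕b3⊕b5⊕b7⊕b9⊕b11⊕b13⊕b15 = 0⊕1⊕0⊕1⊕0⊕0⊕0⊕0 = 0
s2: b2⊕b3⊕b6⊕b7⊕b10⊕b11⊕b14⊕b15 = 1⊕1⊕0⊕1⊕1⊕0⊕1⊕0 = 1
s4: b4⊕b5⊕b6⊕b7⊕b12⊕b13⊕b14⊕b15 = 1⊕0⊕0⊕1⊕1⊕0⊕1⊕0 = 0
s8: b8⊕b9⊕b10⊕b11⊕b12⊕b13⊕b14⊕b15 = 1⊕0⊕1⊕0⊕1⊕0⊕1⊕0 = 0
Syndrome (s8...s1) = 0010 → position 2.
Flip bit 2: corrected codeword = 001100110101010
Data bits at positions 3,5,6,7,9,10,11,12,13,14,15: 10010101010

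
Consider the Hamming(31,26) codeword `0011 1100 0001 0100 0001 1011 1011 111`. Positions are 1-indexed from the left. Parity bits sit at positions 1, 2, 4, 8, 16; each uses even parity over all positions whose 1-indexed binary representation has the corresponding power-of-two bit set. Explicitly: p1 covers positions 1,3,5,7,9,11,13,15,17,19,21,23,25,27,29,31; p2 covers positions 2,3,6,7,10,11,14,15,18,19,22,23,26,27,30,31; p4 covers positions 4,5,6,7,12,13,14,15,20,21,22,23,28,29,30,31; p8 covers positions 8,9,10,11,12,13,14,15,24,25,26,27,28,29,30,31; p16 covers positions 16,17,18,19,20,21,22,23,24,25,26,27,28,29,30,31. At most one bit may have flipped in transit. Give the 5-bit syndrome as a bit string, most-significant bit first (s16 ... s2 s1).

01010

s1: b1⊕b3⊕b5⊕b7⊕b9⊕b11⊕b13⊕b15⊕b17⊕b19⊕b21⊕b23⊕b25⊕b27⊕b29⊕b31 = 0⊕1⊕1⊕0⊕0⊕0⊕0⊕0⊕0⊕0⊕1⊕1⊕1⊕1⊕1⊕1 = 0
s2: b2⊕b3⊕b6⊕b7⊕b10⊕b11⊕b14⊕b15⊕b18⊕b19⊕b22⊕b23⊕b26⊕b27⊕b30⊕b31 = 0⊕1⊕1⊕0⊕0⊕0⊕1⊕0⊕0⊕0⊕0⊕1⊕0⊕1⊕1⊕1 = 1
s4: b4⊕b5⊕b6⊕b7⊕b12⊕b13⊕b14⊕b15⊕b20⊕b21⊕b22⊕b23⊕b28⊕b29⊕b30⊕b31 = 1⊕1⊕1⊕0⊕1⊕0⊕1⊕0⊕1⊕1⊕0⊕1⊕1⊕1⊕1⊕1 = 0
s8: b8⊕b9⊕b10⊕b11⊕b12⊕b13⊕b14⊕b15⊕b24⊕b25⊕b26⊕b27⊕b28⊕b29⊕b30⊕b31 = 0⊕0⊕0⊕0⊕1⊕0⊕1⊕0⊕1⊕1⊕0⊕1⊕1⊕1⊕1⊕1 = 1
s16: b16⊕b17⊕b18⊕b19⊕b20⊕b21⊕b22⊕b23⊕b24⊕b25⊕b26⊕b27⊕b28⊕b29⊕b30⊕b31 = 0⊕0⊕0⊕0⊕1⊕1⊕0⊕1⊕1⊕1⊕0⊕1⊕1⊕1⊕1⊕1 = 0
Syndrome (s16...s1) = 01010 → position 10.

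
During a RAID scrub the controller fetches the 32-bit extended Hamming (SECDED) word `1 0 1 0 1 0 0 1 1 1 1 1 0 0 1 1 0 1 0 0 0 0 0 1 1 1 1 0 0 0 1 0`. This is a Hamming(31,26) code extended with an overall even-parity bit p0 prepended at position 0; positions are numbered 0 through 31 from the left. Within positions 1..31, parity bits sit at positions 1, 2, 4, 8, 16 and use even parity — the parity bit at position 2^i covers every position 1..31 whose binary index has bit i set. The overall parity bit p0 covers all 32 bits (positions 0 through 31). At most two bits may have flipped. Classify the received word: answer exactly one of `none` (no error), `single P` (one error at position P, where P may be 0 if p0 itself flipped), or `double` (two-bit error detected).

s1: b1⊕b3⊕b5⊕b7⊕b9⊕b11⊕b13⊕b15⊕b17⊕b19⊕b21⊕b23⊕b25⊕b27⊕b29⊕b31 = 0⊕0⊕0⊕1⊕1⊕1⊕0⊕1⊕1⊕0⊕0⊕1⊕1⊕0⊕0⊕0 = 1
s2: b2⊕b3⊕b6⊕b7⊕b10⊕b11⊕b14⊕b15⊕b18⊕b19⊕b22⊕b23⊕b26⊕b27⊕b30⊕b31 = 1⊕0⊕0⊕1⊕1⊕1⊕1⊕1⊕0⊕0⊕0⊕1⊕1⊕0⊕1⊕0 = 1
s4: b4⊕b5⊕b6⊕b7⊕b12⊕b13⊕b14⊕b15⊕b20⊕b21⊕b22⊕b23⊕b28⊕b29⊕b30⊕b31 = 1⊕0⊕0⊕1⊕0⊕0⊕1⊕1⊕0⊕0⊕0⊕1⊕0⊕0⊕1⊕0 = 0
s8: b8⊕b9⊕b10⊕b11⊕b12⊕b13⊕b14⊕b15⊕b24⊕b25⊕b26⊕b27⊕b28⊕b29⊕b30⊕b31 = 1⊕1⊕1⊕1⊕0⊕0⊕1⊕1⊕1⊕1⊕1⊕0⊕0⊕0⊕1⊕0 = 0
s16: b16⊕b17⊕b18⊕b19⊕b20⊕b21⊕b22⊕b23⊕b24⊕b25⊕b26⊕b27⊕b28⊕b29⊕b30⊕b31 = 0⊕1⊕0⊕0⊕0⊕0⊕0⊕1⊕1⊕1⊕1⊕0⊕0⊕0⊕1⊕0 = 0
Syndrome (s16...s1) = 00011 → position 3.
Overall parity (XOR of all 32 bits, including p0): 1⊕0⊕1⊕0⊕1⊕0⊕0⊕1⊕1⊕1⊕1⊕1⊕0⊕0⊕1⊕1⊕0⊕1⊕0⊕0⊕0⊕0⊕0⊕1⊕1⊕1⊕1⊕0⊕0⊕0⊕1⊕0 = 0
Overall=0, syndrome position=3 → double-bit error detected (uncorrectable).

double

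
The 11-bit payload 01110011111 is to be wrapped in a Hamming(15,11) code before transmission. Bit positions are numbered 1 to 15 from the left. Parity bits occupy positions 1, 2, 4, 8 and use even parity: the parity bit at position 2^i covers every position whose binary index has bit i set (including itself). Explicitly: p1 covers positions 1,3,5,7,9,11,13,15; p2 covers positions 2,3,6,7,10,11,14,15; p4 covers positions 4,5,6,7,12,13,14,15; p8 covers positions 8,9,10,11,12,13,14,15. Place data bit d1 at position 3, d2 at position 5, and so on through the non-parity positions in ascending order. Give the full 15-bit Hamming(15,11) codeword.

110111110011111

Place data bits at non-power-of-two positions: b3=0, b5=1, b6=1, b7=1, b9=0, b10=0, b11=1, b12=1, b13=1, b14=1, b15=1.
p1 = XOR of data positions {3,5,7,9,11,13,15} = 0⊕1⊕1⊕0⊕1⊕1⊕1 = 1
p2 = XOR of data positions {3,6,7,10,11,14,15} = 0⊕1⊕1⊕0⊕1⊕1⊕1 = 1
p4 = XOR of data positions {5,6,7,12,13,14,15} = 1⊕1⊕1⊕1⊕1⊕1⊕1 = 1
p8 = XOR of data positions {9,10,11,12,13,14,15} = 0⊕0⊕1⊕1⊕1⊕1⊕1 = 1
Codeword b1..b15 = 110111110011111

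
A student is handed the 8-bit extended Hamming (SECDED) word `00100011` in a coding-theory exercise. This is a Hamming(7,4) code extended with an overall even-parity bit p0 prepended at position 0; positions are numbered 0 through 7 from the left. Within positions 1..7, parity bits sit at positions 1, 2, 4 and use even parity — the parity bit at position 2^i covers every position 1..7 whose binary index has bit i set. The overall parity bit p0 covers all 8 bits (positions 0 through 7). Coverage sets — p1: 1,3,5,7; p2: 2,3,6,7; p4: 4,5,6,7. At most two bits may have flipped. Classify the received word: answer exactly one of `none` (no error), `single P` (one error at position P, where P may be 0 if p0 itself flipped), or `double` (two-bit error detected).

s1: b1⊕b3⊕b5⊕b7 = 0⊕0⊕0⊕1 = 1
s2: b2⊕b3⊕b6⊕b7 = 1⊕0⊕1⊕1 = 1
s4: b4⊕b5⊕b6⊕b7 = 0⊕0⊕1⊕1 = 0
Syndrome (s4...s1) = 011 → position 3.
Overall parity (XOR of all 8 bits, including p0): 0⊕0⊕1⊕0⊕0⊕0⊕1⊕1 = 1
Overall=1, syndrome position=3 → single-bit error at position 3.

single 3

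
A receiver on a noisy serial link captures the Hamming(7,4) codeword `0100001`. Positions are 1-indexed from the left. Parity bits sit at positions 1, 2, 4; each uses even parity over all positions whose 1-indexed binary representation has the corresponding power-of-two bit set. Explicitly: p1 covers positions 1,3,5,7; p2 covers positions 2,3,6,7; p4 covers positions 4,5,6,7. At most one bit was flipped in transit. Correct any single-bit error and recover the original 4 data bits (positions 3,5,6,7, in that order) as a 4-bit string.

0101

s1: b1⊕b3⊕b5⊕b7 = 0⊕0⊕0⊕1 = 1
s2: b2⊕b3⊕b6⊕b7 = 1⊕0⊕0⊕1 = 0
s4: b4⊕b5⊕b6⊕b7 = 0⊕0⊕0⊕1 = 1
Syndrome (s4...s1) = 101 → position 5.
Flip bit 5: corrected codeword = 0100101
Data bits at positions 3,5,6,7: 0101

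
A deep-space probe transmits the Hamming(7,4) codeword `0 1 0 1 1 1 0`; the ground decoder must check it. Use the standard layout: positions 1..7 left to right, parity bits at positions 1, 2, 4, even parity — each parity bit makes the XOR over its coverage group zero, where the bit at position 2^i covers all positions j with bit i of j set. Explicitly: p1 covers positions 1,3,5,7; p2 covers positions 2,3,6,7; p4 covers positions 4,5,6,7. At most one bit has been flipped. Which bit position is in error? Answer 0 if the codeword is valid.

5

s1: b1⊕b3⊕b5⊕b7 = 0⊕0⊕1⊕0 = 1
s2: b2⊕b3⊕b6⊕b7 = 1⊕0⊕1⊕0 = 0
s4: b4⊕b5⊕b6⊕b7 = 1⊕1⊕1⊕0 = 1
Syndrome (s4...s1) = 101 → position 5.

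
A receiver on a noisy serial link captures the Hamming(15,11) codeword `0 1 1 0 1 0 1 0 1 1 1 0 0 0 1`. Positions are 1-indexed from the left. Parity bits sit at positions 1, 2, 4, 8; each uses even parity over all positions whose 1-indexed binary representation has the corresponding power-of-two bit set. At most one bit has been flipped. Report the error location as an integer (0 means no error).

s1: b1⊕b3⊕b5⊕b7⊕b9⊕b11⊕b13⊕b15 = 0⊕1⊕1⊕1⊕1⊕1⊕0⊕1 = 0
s2: b2⊕b3⊕b6⊕b7⊕b10⊕b11⊕b14⊕b15 = 1⊕1⊕0⊕1⊕1⊕1⊕0⊕1 = 0
s4: b4⊕b5⊕b6⊕b7⊕b12⊕b13⊕b14⊕b15 = 0⊕1⊕0⊕1⊕0⊕0⊕0⊕1 = 1
s8: b8⊕b9⊕b10⊕b11⊕b12⊕b13⊕b14⊕b15 = 0⊕1⊕1⊕1⊕0⊕0⊕0⊕1 = 0
Syndrome (s8...s1) = 0100 → position 4.

4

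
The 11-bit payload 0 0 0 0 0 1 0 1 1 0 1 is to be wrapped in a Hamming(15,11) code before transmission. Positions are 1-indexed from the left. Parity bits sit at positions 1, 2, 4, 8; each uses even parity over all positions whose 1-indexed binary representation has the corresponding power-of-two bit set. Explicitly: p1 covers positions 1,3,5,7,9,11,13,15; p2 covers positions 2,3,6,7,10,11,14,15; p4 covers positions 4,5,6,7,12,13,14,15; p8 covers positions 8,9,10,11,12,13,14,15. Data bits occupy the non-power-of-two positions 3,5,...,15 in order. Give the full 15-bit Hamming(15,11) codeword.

Place data bits at non-power-of-two positions: b3=0, b5=0, b6=0, b7=0, b9=0, b10=1, b11=0, b12=1, b13=1, b14=0, b15=1.
p1 = XOR of data positions {3,5,7,9,11,13,15} = 0⊕0⊕0⊕0⊕0⊕1⊕1 = 0
p2 = XOR of data positions {3,6,7,10,11,14,15} = 0⊕0⊕0⊕1⊕0⊕0⊕1 = 0
p4 = XOR of data positions {5,6,7,12,13,14,15} = 0⊕0⊕0⊕1⊕1⊕0⊕1 = 1
p8 = XOR of data positions {9,10,11,12,13,14,15} = 0⊕1⊕0⊕1⊕1⊕0⊕1 = 0
Codeword b1..b15 = 000100000101101

000100000101101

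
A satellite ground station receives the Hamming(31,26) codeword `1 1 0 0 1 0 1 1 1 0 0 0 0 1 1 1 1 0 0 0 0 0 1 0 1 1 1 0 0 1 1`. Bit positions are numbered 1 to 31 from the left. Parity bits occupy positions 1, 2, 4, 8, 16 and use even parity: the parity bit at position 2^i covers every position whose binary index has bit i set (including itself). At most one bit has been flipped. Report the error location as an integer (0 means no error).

s1: b1⊕b3⊕b5⊕b7⊕b9⊕b11⊕b13⊕b15⊕b17⊕b19⊕b21⊕b23⊕b25⊕b27⊕b29⊕b31 = 1⊕0⊕1⊕1⊕1⊕0⊕0⊕1⊕1⊕0⊕0⊕1⊕1⊕1⊕0⊕1 = 0
s2: b2⊕b3⊕b6⊕b7⊕b10⊕b11⊕b14⊕b15⊕b18⊕b19⊕b22⊕b23⊕b26⊕b27⊕b30⊕b31 = 1⊕0⊕0⊕1⊕0⊕0⊕1⊕1⊕0⊕0⊕0⊕1⊕1⊕1⊕1⊕1 = 1
s4: b4⊕b5⊕b6⊕b7⊕b12⊕b13⊕b14⊕b15⊕b20⊕b21⊕b22⊕b23⊕b28⊕b29⊕b30⊕b31 = 0⊕1⊕0⊕1⊕0⊕0⊕1⊕1⊕0⊕0⊕0⊕1⊕0⊕0⊕1⊕1 = 1
s8: b8⊕b9⊕b10⊕b11⊕b12⊕b13⊕b14⊕b15⊕b24⊕b25⊕b26⊕b27⊕b28⊕b29⊕b30⊕b31 = 1⊕1⊕0⊕0⊕0⊕0⊕1⊕1⊕0⊕1⊕1⊕1⊕0⊕0⊕1⊕1 = 1
s16: b16⊕b17⊕b18⊕b19⊕b20⊕b21⊕b22⊕b23⊕b24⊕b25⊕b26⊕b27⊕b28⊕b29⊕b30⊕b31 = 1⊕1⊕0⊕0⊕0⊕0⊕0⊕1⊕0⊕1⊕1⊕1⊕0⊕0⊕1⊕1 = 0
Syndrome (s16...s1) = 01110 → position 14.

14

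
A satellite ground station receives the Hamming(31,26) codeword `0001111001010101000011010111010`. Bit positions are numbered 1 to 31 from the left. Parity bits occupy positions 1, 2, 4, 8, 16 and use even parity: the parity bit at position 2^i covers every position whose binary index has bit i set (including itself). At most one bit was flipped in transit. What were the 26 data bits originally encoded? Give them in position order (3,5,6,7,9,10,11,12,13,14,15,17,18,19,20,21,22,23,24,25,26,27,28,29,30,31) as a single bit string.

s1: b1⊕b3⊕b5⊕b7⊕b9⊕b11⊕b13⊕b15⊕b17⊕b19⊕b21⊕b23⊕b25⊕b27⊕b29⊕b31 = 0⊕0⊕1⊕1⊕0⊕0⊕0⊕0⊕0⊕0⊕1⊕0⊕0⊕1⊕0⊕0 = 0
s2: b2⊕b3⊕b6⊕b7⊕b10⊕b11⊕b14⊕b15⊕b18⊕b19⊕b22⊕b23⊕b26⊕b27⊕b30⊕b31 = 0⊕0⊕1⊕1⊕1⊕0⊕1⊕0⊕0⊕0⊕1⊕0⊕1⊕1⊕1⊕0 = 0
s4: b4⊕b5⊕b6⊕b7⊕b12⊕b13⊕b14⊕b15⊕b20⊕b21⊕b22⊕b23⊕b28⊕b29⊕b30⊕b31 = 1⊕1⊕1⊕1⊕1⊕0⊕1⊕0⊕0⊕1⊕1⊕0⊕1⊕0⊕1⊕0 = 0
s8: b8⊕b9⊕b10⊕b11⊕b12⊕b13⊕b14⊕b15⊕b24⊕b25⊕b26⊕b27⊕b28⊕b29⊕b30⊕b31 = 0⊕0⊕1⊕0⊕1⊕0⊕1⊕0⊕1⊕0⊕1⊕1⊕1⊕0⊕1⊕0 = 0
s16: b16⊕b17⊕b18⊕b19⊕b20⊕b21⊕b22⊕b23⊕b24⊕b25⊕b26⊕b27⊕b28⊕b29⊕b30⊕b31 = 1⊕0⊕0⊕0⊕0⊕1⊕1⊕0⊕1⊕0⊕1⊕1⊕1⊕0⊕1⊕0 = 0
Syndrome (s16...s1) = 00000 → position 0 (no error).
No correction needed.
Data bits at positions 3,5,6,7,9,10,11,12,13,14,15,17,18,19,20,21,22,23,24,25,26,27,28,29,30,31: 01110101010000011010111010

01110101010000011010111010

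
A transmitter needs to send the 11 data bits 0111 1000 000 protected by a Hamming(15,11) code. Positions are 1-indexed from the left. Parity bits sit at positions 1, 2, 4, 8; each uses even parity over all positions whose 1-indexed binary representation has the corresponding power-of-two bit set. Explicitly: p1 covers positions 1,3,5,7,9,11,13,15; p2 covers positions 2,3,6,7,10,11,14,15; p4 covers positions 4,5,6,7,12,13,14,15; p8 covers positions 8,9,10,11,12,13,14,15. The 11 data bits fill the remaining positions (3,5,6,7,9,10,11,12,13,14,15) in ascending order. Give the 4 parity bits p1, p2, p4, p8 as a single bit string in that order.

1011

Place data bits at non-power-of-two positions: b3=0, b5=1, b6=1, b7=1, b9=1, b10=0, b11=0, b12=0, b13=0, b14=0, b15=0.
p1 = XOR of data positions {3,5,7,9,11,13,15} = 0⊕1⊕1⊕1⊕0⊕0⊕0 = 1
p2 = XOR of data positions {3,6,7,10,11,14,15} = 0⊕1⊕1⊕0⊕0⊕0⊕0 = 0
p4 = XOR of data positions {5,6,7,12,13,14,15} = 1⊕1⊕1⊕0⊕0⊕0⊕0 = 1
p8 = XOR of data positions {9,10,11,12,13,14,15} = 1⊕0⊕0⊕0⊕0⊕0⊕0 = 1
Parity bits p1,p2,p4,p8 = 1011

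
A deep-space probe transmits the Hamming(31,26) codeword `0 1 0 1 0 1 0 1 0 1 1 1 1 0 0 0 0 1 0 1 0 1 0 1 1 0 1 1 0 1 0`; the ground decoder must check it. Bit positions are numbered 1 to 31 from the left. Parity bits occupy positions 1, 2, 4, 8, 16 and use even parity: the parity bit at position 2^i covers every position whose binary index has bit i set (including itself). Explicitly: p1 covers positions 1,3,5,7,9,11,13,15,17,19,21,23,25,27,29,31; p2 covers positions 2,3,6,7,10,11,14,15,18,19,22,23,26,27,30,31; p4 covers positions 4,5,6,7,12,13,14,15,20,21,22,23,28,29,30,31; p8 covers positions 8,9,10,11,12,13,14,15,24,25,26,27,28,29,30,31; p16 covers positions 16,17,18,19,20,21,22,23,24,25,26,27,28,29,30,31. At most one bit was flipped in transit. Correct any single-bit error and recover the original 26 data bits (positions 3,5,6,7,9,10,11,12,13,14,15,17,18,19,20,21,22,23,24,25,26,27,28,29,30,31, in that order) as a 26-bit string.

s1: b1⊕b3⊕b5⊕b7⊕b9⊕b11⊕b13⊕b15⊕b17⊕b19⊕b21⊕b23⊕b25⊕b27⊕b29⊕b31 = 0⊕0⊕0⊕0⊕0⊕1⊕1⊕0⊕0⊕0⊕0⊕0⊕1⊕1⊕0⊕0 = 0
s2: b2⊕b3⊕b6⊕b7⊕b10⊕b11⊕b14⊕b15⊕b18⊕b19⊕b22⊕b23⊕b26⊕b27⊕b30⊕b31 = 1⊕0⊕1⊕0⊕1⊕1⊕0⊕0⊕1⊕0⊕1⊕0⊕0⊕1⊕1⊕0 = 0
s4: b4⊕b5⊕b6⊕b7⊕b12⊕b13⊕b14⊕b15⊕b20⊕b21⊕b22⊕b23⊕b28⊕b29⊕b30⊕b31 = 1⊕0⊕1⊕0⊕1⊕1⊕0⊕0⊕1⊕0⊕1⊕0⊕1⊕0⊕1⊕0 = 0
s8: b8⊕b9⊕b10⊕b11⊕b12⊕b13⊕b14⊕b15⊕b24⊕b25⊕b26⊕b27⊕b28⊕b29⊕b30⊕b31 = 1⊕0⊕1⊕1⊕1⊕1⊕0⊕0⊕1⊕1⊕0⊕1⊕1⊕0⊕1⊕0 = 0
s16: b16⊕b17⊕b18⊕b19⊕b20⊕b21⊕b22⊕b23⊕b24⊕b25⊕b26⊕b27⊕b28⊕b29⊕b30⊕b31 = 0⊕0⊕1⊕0⊕1⊕0⊕1⊕0⊕1⊕1⊕0⊕1⊕1⊕0⊕1⊕0 = 0
Syndrome (s16...s1) = 00000 → position 0 (no error).
No correction needed.
Data bits at positions 3,5,6,7,9,10,11,12,13,14,15,17,18,19,20,21,22,23,24,25,26,27,28,29,30,31: 00100111100010101011011010

00100111100010101011011010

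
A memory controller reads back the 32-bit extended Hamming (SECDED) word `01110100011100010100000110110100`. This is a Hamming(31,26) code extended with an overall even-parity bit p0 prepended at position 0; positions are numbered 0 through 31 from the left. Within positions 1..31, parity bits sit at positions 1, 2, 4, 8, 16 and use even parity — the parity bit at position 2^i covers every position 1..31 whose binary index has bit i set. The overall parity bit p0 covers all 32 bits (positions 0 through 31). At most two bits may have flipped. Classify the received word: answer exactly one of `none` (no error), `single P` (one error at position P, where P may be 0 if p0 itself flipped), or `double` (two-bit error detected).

s1: b1⊕b3⊕b5⊕b7⊕b9⊕b11⊕b13⊕b15⊕b17⊕b19⊕b21⊕b23⊕b25⊕b27⊕b29⊕b31 = 1⊕1⊕1⊕0⊕1⊕1⊕0⊕1⊕1⊕0⊕0⊕1⊕0⊕1⊕1⊕0 = 0
s2: b2⊕b3⊕b6⊕b7⊕b10⊕b11⊕b14⊕b15⊕b18⊕b19⊕b22⊕b23⊕b26⊕b27⊕b30⊕b31 = 1⊕1⊕0⊕0⊕1⊕1⊕0⊕1⊕0⊕0⊕0⊕1⊕1⊕1⊕0⊕0 = 0
s4: b4⊕b5⊕b6⊕b7⊕b12⊕b13⊕b14⊕b15⊕b20⊕b21⊕b22⊕b23⊕b28⊕b29⊕b30⊕b31 = 0⊕1⊕0⊕0⊕0⊕0⊕0⊕1⊕0⊕0⊕0⊕1⊕0⊕1⊕0⊕0 = 0
s8: b8⊕b9⊕b10⊕b11⊕b12⊕b13⊕b14⊕b15⊕b24⊕b25⊕b26⊕b27⊕b28⊕b29⊕b30⊕b31 = 0⊕1⊕1⊕1⊕0⊕0⊕0⊕1⊕1⊕0⊕1⊕1⊕0⊕1⊕0⊕0 = 0
s16: b16⊕b17⊕b18⊕b19⊕b20⊕b21⊕b22⊕b23⊕b24⊕b25⊕b26⊕b27⊕b28⊕b29⊕b30⊕b31 = 0⊕1⊕0⊕0⊕0⊕0⊕0⊕1⊕1⊕0⊕1⊕1⊕0⊕1⊕0⊕0 = 0
Syndrome (s16...s1) = 00000 → position 0 (no error).
Overall parity (XOR of all 32 bits, including p0): 0⊕1⊕1⊕1⊕0⊕1⊕0⊕0⊕0⊕1⊕1⊕1⊕0⊕0⊕0⊕1⊕0⊕1⊕0⊕0⊕0⊕0⊕0⊕1⊕1⊕0⊕1⊕1⊕0⊕1⊕0⊕0 = 0
Overall=0, syndrome position=0 → no error.

none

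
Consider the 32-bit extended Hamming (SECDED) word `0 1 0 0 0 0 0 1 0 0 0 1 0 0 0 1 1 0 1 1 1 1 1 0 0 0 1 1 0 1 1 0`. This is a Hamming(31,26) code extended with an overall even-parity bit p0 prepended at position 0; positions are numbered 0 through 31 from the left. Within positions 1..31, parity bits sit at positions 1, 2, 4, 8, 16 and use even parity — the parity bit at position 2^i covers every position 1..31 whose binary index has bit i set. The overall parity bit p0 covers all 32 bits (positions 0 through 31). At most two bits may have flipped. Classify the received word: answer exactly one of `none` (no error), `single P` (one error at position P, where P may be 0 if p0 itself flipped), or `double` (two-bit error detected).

s1: b1⊕b3⊕b5⊕b7⊕b9⊕b11⊕b13⊕b15⊕b17⊕b19⊕b21⊕b23⊕b25⊕b27⊕b29⊕b31 = 1⊕0⊕0⊕1⊕0⊕1⊕0⊕1⊕0⊕1⊕1⊕0⊕0⊕1⊕1⊕0 = 0
s2: b2⊕b3⊕b6⊕b7⊕b10⊕b11⊕b14⊕b15⊕b18⊕b19⊕b22⊕b23⊕b26⊕b27⊕b30⊕b31 = 0⊕0⊕0⊕1⊕0⊕1⊕0⊕1⊕1⊕1⊕1⊕0⊕1⊕1⊕1⊕0 = 1
s4: b4⊕b5⊕b6⊕b7⊕b12⊕b13⊕b14⊕b15⊕b20⊕b21⊕b22⊕b23⊕b28⊕b29⊕b30⊕b31 = 0⊕0⊕0⊕1⊕0⊕0⊕0⊕1⊕1⊕1⊕1⊕0⊕0⊕1⊕1⊕0 = 1
s8: b8⊕b9⊕b10⊕b11⊕b12⊕b13⊕b14⊕b15⊕b24⊕b25⊕b26⊕b27⊕b28⊕b29⊕b30⊕b31 = 0⊕0⊕0⊕1⊕0⊕0⊕0⊕1⊕0⊕0⊕1⊕1⊕0⊕1⊕1⊕0 = 0
s16: b16⊕b17⊕b18⊕b19⊕b20⊕b21⊕b22⊕b23⊕b24⊕b25⊕b26⊕b27⊕b28⊕b29⊕b30⊕b31 = 1⊕0⊕1⊕1⊕1⊕1⊕1⊕0⊕0⊕0⊕1⊕1⊕0⊕1⊕1⊕0 = 0
Syndrome (s16...s1) = 00110 → position 6.
Overall parity (XOR of all 32 bits, including p0): 0⊕1⊕0⊕0⊕0⊕0⊕0⊕1⊕0⊕0⊕0⊕1⊕0⊕0⊕0⊕1⊕1⊕0⊕1⊕1⊕1⊕1⊕1⊕0⊕0⊕0⊕1⊕1⊕0⊕1⊕1⊕0 = 0
Overall=0, syndrome position=6 → double-bit error detected (uncorrectable).

double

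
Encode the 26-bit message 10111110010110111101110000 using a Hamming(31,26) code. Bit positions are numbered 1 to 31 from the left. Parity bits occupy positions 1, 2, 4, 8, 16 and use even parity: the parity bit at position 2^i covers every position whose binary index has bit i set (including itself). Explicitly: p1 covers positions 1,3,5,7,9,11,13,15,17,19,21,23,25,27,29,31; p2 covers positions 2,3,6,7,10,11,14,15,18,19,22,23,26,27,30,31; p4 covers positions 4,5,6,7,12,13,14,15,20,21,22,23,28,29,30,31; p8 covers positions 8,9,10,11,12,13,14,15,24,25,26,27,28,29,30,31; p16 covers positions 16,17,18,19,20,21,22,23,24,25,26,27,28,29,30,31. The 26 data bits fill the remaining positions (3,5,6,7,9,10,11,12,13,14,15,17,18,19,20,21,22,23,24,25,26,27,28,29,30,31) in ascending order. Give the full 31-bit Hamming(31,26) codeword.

1111011111100101110111101110000

Place data bits at non-power-of-two positions: b3=1, b5=0, b6=1, b7=1, b9=1, b10=1, b11=1, b12=0, b13=0, b14=1, b15=0, b17=1, b18=1, b19=0, b20=1, b21=1, b22=1, b23=1, b24=0, b25=1, b26=1, b27=1, b28=0, b29=0, b30=0, b31=0.
p1 = XOR of data positions {3,5,7,9,11,13,15,17,19,21,23,25,27,29,31} = 1⊕0⊕1⊕1⊕1⊕0⊕0⊕1⊕0⊕1⊕1⊕1⊕1⊕0⊕0 = 1
p2 = XOR of data positions {3,6,7,10,11,14,15,18,19,22,23,26,27,30,31} = 1⊕1⊕1⊕1⊕1⊕1⊕0⊕1⊕0⊕1⊕1⊕1⊕1⊕0⊕0 = 1
p4 = XOR of data positions {5,6,7,12,13,14,15,20,21,22,23,28,29,30,31} = 0⊕1⊕1⊕0⊕0⊕1⊕0⊕1⊕1⊕1⊕1⊕0⊕0⊕0⊕0 = 1
p8 = XOR of data positions {9,10,11,12,13,14,15,24,25,26,27,28,29,30,31} = 1⊕1⊕1⊕0⊕0⊕1⊕0⊕0⊕1⊕1⊕1⊕0⊕0⊕0⊕0 = 1
p16 = XOR of data positions {17,18,19,20,21,22,23,24,25,26,27,28,29,30,31} = 1⊕1⊕0⊕1⊕1⊕1⊕1⊕0⊕1⊕1⊕1⊕0⊕0⊕0⊕0 = 1
Codeword b1..b31 = 1111011111100101110111101110000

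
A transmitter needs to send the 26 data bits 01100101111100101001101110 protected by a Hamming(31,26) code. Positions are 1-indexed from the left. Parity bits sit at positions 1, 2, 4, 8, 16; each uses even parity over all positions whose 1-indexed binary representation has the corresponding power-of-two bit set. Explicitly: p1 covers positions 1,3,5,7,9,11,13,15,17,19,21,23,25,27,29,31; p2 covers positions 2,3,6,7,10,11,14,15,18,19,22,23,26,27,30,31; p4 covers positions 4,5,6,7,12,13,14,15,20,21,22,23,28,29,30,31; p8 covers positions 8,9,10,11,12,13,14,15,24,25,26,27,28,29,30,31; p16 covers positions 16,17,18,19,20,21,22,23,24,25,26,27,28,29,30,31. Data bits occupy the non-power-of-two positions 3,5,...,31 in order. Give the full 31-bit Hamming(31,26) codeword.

Place data bits at non-power-of-two positions: b3=0, b5=1, b6=1, b7=0, b9=0, b10=1, b11=0, b12=1, b13=1, b14=1, b15=1, b17=1, b18=0, b19=0, b20=1, b21=0, b22=1, b23=0, b24=0, b25=1, b26=1, b27=0, b28=1, b29=1, b30=1, b31=0.
p1 = XOR of data positions {3,5,7,9,11,13,15,17,19,21,23,25,27,29,31} = 0⊕1⊕0⊕0⊕0⊕1⊕1⊕1⊕0⊕0⊕0⊕1⊕0⊕1⊕0 = 0
p2 = XOR of data positions {3,6,7,10,11,14,15,18,19,22,23,26,27,30,31} = 0⊕1⊕0⊕1⊕0⊕1⊕1⊕0⊕0⊕1⊕0⊕1⊕0⊕1⊕0 = 1
p4 = XOR of data positions {5,6,7,12,13,14,15,20,21,22,23,28,29,30,31} = 1⊕1⊕0⊕1⊕1⊕1⊕1⊕1⊕0⊕1⊕0⊕1⊕1⊕1⊕0 = 1
p8 = XOR of data positions {9,10,11,12,13,14,15,24,25,26,27,28,29,30,31} = 0⊕1⊕0⊕1⊕1⊕1⊕1⊕0⊕1⊕1⊕0⊕1⊕1⊕1⊕0 = 0
p16 = XOR of data positions {17,18,19,20,21,22,23,24,25,26,27,28,29,30,31} = 1⊕0⊕0⊕1⊕0⊕1⊕0⊕0⊕1⊕1⊕0⊕1⊕1⊕1⊕0 = 0
Codeword b1..b31 = 0101110001011110100101001101110

0101110001011110100101001101110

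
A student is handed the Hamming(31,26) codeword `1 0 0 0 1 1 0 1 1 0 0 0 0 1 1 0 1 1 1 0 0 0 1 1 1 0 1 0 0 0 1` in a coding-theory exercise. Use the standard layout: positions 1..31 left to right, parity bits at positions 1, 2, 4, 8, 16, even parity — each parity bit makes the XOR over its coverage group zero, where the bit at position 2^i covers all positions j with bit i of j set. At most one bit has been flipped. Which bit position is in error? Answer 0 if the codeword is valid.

0

s1: b1⊕b3⊕b5⊕b7⊕b9⊕b11⊕b13⊕b15⊕b17⊕b19⊕b21⊕b23⊕b25⊕b27⊕b29⊕b31 = 1⊕0⊕1⊕0⊕1⊕0⊕0⊕1⊕1⊕1⊕0⊕1⊕1⊕1⊕0⊕1 = 0
s2: b2⊕b3⊕b6⊕b7⊕b10⊕b11⊕b14⊕b15⊕b18⊕b19⊕b22⊕b23⊕b26⊕b27⊕b30⊕b31 = 0⊕0⊕1⊕0⊕0⊕0⊕1⊕1⊕1⊕1⊕0⊕1⊕0⊕1⊕0⊕1 = 0
s4: b4⊕b5⊕b6⊕b7⊕b12⊕b13⊕b14⊕b15⊕b20⊕b21⊕b22⊕b23⊕b28⊕b29⊕b30⊕b31 = 0⊕1⊕1⊕0⊕0⊕0⊕1⊕1⊕0⊕0⊕0⊕1⊕0⊕0⊕0⊕1 = 0
s8: b8⊕b9⊕b10⊕b11⊕b12⊕b13⊕b14⊕b15⊕b24⊕b25⊕b26⊕b27⊕b28⊕b29⊕b30⊕b31 = 1⊕1⊕0⊕0⊕0⊕0⊕1⊕1⊕1⊕1⊕0⊕1⊕0⊕0⊕0⊕1 = 0
s16: b16⊕b17⊕b18⊕b19⊕b20⊕b21⊕b22⊕b23⊕b24⊕b25⊕b26⊕b27⊕b28⊕b29⊕b30⊕b31 = 0⊕1⊕1⊕1⊕0⊕0⊕0⊕1⊕1⊕1⊕0⊕1⊕0⊕0⊕0⊕1 = 0
Syndrome (s16...s1) = 00000 → position 0 (no error).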